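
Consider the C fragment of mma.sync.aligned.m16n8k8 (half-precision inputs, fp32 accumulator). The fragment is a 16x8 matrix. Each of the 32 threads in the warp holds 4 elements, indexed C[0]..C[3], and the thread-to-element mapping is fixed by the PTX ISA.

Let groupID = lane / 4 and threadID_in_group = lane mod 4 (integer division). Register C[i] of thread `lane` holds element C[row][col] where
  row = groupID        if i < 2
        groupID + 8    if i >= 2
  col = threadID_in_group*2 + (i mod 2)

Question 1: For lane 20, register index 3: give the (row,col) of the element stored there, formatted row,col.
lane 20: gid=5 (20/4), tid=0 (20%4)
i=3: r=5+8=13, c=0*2+1=1

13,1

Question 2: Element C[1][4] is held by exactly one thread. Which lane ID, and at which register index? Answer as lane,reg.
r=1→G=1,rhi=0  c=4→T=2,p=0
L=1*4+2=6  i=0*2+0=0

6,0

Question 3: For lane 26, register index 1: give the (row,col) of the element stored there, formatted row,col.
L=26=>grp=26>>2=6, tig=26&3=2
[1]=>row 6+0=6  col 2·2+1=5

6,5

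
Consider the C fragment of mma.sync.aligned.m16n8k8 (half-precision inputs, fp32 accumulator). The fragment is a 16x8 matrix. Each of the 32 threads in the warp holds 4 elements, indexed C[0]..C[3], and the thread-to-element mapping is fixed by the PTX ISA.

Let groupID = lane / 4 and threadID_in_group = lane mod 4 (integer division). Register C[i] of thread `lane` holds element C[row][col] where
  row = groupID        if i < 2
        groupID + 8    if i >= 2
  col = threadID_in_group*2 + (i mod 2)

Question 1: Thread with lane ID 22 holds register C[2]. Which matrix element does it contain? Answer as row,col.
13,4

L=22->gid=22>>2=5, tid=22&3=2
[2]->row 5+8=13  col 2·2+0=4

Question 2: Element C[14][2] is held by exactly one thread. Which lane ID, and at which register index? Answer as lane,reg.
25,2

r=14→G=6,rhi=1  c=2→T=1,p=0
L=6*4+1=25  i=1*2+0=2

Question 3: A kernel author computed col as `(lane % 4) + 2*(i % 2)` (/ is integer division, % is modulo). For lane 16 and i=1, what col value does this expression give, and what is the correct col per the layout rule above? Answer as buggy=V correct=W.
`(lane % 4) + 2*(i % 2)`[16,1]=>2
16: grp=4,tig=0
[1] (4+0,0*2+1) = (4,1)
col: 2 vs 1

buggy=2 correct=1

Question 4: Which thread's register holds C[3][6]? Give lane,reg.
15,0

r=3⇒gr=3,Rb=0  c=6⇒th=3,odd=0
L=3*4+3=15  i=0*2+0=0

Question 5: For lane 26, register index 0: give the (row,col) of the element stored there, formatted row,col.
lane 26: gid=6 (26/4), tid=2 (26%4)
i=0: r=6+0=6, c=2*2+0=4

6,4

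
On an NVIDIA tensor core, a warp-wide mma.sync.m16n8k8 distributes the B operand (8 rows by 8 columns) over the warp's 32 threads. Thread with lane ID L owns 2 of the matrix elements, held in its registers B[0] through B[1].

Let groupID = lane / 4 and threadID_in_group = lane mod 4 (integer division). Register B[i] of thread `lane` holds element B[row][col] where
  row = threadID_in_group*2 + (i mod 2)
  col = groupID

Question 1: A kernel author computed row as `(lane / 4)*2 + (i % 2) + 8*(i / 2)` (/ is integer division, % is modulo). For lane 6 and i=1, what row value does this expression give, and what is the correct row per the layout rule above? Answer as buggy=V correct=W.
buggy=3 correct=5

`(lane / 4)*2 + (i % 2) + 8*(i / 2)`[6,1]->3
lane 6: g=1 (6/4), t=2 (6%4)
i=1: r=2*2+1=5, c=g=1
row: 3 vs 5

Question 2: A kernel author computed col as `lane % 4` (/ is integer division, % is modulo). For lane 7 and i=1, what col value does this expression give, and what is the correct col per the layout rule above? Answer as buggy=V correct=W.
`lane % 4`[7,1]→3
L=7→G=7>>2=1, T=7&3=3
[1]→row 3·2+1=7  col G=1
col: 3 vs 1

buggy=3 correct=1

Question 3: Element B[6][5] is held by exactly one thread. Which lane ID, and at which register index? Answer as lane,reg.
c: 5->gid=5  r: 6->tid=3,i&1=0
L=5*4+3=23  i=0=0

23,0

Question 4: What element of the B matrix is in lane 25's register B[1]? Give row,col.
lane 25=>25/4=6, 25 mod 4=1
i=1  r:2·1+1=>3  c:6

3,6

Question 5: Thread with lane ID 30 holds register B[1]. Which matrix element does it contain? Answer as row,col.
L=30->gid=30>>2=7, tid=30&3=2
[1]->row 2·2+1=5  col gid=7

5,7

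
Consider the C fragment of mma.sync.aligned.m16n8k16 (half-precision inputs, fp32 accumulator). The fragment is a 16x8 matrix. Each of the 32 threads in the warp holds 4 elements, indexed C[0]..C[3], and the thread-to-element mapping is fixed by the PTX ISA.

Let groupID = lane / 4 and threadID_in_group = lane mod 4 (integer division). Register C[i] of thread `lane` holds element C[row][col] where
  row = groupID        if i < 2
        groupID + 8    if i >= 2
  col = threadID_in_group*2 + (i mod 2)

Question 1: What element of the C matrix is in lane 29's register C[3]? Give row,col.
15,3

lane 29: gr=7 (29/4), th=1 (29%4)
i=3: r=7+8=15, c=1*2+1=3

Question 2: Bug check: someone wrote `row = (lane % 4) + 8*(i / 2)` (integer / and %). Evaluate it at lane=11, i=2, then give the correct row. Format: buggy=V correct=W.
`(lane % 4) + 8*(i / 2)`[11,2]->11
11: gid=2,tid=3
[2] (2+8,3*2+0) = (10,6)
row: 11 vs 10

buggy=11 correct=10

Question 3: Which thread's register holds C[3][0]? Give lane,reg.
12,0

r:3=>grp=3,rB=0  c:0=>tig=0,lo=0
L=3*4+0=12  i=0*2+0=0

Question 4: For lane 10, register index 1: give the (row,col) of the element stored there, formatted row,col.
lane 10⇒10/4=2, 10 mod 4=2
i=1  r:2+0⇒2  c:2·2+1⇒5

2,5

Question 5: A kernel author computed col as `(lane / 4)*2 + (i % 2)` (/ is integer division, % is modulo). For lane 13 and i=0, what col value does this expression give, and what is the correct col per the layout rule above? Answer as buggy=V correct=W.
buggy=6 correct=2

`(lane / 4)*2 + (i % 2)`[13,0]->6
13: g=3,t=1
[0] (3+0,1*2+0) = (3,2)
col: 6 vs 2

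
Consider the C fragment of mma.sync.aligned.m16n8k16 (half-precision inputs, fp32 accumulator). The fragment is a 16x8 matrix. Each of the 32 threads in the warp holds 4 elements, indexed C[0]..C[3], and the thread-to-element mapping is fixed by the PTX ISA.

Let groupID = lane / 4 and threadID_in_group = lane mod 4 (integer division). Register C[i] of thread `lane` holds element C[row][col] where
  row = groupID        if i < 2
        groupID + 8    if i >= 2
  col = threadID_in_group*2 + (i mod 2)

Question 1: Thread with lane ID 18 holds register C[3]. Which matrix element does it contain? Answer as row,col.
L=18->g=18>>2=4, t=18&3=2
[3]->row 4+8=12  col 2·2+1=5

12,5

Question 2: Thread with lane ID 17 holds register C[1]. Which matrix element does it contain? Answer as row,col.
L=17⇒gr=17>>2=4, th=17&3=1
[1]⇒row 4+0=4  col 1·2+1=3

4,3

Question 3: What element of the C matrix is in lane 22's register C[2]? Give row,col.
13,4

lane 22->22/4=5, 22 mod 4=2
i=2  r:5+8->13  c:2·2+0->4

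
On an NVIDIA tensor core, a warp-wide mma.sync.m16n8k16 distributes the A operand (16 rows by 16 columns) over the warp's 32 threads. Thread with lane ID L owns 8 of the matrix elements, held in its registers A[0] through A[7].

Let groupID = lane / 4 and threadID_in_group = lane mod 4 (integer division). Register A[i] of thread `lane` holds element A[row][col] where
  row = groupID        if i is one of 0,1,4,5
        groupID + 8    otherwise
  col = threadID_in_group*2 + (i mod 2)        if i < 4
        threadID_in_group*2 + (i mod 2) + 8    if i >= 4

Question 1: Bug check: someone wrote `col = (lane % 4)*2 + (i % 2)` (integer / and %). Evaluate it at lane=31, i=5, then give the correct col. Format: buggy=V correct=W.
buggy=7 correct=15

`(lane % 4)*2 + (i % 2)`[31,5]->7
31: g=7,t=3
[5] (7+0,3*2+1+8) = (7,15)
col: 7 vs 15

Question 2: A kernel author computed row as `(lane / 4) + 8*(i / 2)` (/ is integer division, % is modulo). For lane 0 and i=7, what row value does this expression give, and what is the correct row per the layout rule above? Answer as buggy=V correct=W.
`(lane / 4) + 8*(i / 2)`[0,7]→24
lane 0→0/4=0, 0 mod 4=0
i=7  r:0+8→8  c:2·0+1+8→9
row: 24 vs 8

buggy=24 correct=8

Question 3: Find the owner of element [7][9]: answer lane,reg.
28,5

r=7→G=7,rhi=0  c=9→chi=1,T=0,p=1
L=7*4+0=28  i=1*4+0*2+1=5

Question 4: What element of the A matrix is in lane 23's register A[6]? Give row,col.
lane 23: gr=5 (23/4), th=3 (23%4)
i=6: r=5+8=13, c=3*2+0+8=14

13,14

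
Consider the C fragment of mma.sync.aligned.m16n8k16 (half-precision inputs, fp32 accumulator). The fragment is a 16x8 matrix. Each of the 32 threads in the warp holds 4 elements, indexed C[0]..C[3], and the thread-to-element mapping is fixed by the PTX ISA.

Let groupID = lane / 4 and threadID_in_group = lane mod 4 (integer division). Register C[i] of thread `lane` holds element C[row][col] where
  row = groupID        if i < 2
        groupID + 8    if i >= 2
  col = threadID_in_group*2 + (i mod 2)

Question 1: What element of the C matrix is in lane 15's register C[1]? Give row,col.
3,7

L=15=>grp=15>>2=3, tig=15&3=3
[1]=>row 3+0=3  col 3·2+1=7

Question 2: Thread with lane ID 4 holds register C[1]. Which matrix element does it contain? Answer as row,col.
lane 4→4/4=1, 4 mod 4=0
i=1  r:1+0→1  c:2·0+1→1

1,1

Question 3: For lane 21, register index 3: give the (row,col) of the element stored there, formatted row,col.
13,3

lane 21⇒21/4=5, 21 mod 4=1
i=3  r:5+8⇒13  c:2·1+1⇒3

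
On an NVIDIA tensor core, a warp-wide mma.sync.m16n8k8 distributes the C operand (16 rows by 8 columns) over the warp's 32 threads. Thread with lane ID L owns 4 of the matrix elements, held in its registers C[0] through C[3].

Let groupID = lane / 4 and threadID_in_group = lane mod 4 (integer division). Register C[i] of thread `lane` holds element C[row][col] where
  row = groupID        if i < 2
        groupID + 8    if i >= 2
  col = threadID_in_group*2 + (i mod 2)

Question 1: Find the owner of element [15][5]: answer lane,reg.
30,3

r=15->g=7,rb=1  c=5->t=2,b0=1
L=7*4+2=30  i=1*2+1=3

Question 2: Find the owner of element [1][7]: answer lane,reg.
r: 1->gid=1,r8=0  c: 7->tid=3,i&1=1
L=1*4+3=7  i=0*2+1=1

7,1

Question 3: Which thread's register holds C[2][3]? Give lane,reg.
r: 2->gid=2,r8=0  c: 3->tid=1,i&1=1
L=2*4+1=9  i=0*2+1=1

9,1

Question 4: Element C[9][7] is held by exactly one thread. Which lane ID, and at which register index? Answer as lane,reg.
7,3

r=9→G=1,rhi=1  c=7→T=3,p=1
L=1*4+3=7  i=1*2+1=3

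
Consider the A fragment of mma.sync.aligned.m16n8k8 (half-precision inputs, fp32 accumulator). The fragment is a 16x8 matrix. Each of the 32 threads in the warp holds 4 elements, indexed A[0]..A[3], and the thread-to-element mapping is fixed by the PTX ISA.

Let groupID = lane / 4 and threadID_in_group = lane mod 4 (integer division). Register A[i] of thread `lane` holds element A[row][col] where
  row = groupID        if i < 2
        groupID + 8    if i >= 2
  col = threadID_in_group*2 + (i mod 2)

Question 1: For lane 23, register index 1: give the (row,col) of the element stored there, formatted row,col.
5,7

lane 23: G=5 (23/4), T=3 (23%4)
i=1: r=5+0=5, c=3*2+1=7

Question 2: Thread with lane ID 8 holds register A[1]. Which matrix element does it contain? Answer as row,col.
lane 8: G=2 (8/4), T=0 (8%4)
i=1: r=2+0=2, c=0*2+1=1

2,1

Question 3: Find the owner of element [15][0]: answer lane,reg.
r:15=>grp=7,rB=1  c:0=>tig=0,lo=0
L=7*4+0=28  i=1*2+0=2

28,2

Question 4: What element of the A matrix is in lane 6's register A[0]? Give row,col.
lane 6->6/4=1, 6 mod 4=2
i=0  r:1+0->1  c:2·2+0->4

1,4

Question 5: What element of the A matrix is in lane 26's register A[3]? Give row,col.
14,5

L=26->gid=26>>2=6, tid=26&3=2
[3]->row 6+8=14  col 2·2+1=5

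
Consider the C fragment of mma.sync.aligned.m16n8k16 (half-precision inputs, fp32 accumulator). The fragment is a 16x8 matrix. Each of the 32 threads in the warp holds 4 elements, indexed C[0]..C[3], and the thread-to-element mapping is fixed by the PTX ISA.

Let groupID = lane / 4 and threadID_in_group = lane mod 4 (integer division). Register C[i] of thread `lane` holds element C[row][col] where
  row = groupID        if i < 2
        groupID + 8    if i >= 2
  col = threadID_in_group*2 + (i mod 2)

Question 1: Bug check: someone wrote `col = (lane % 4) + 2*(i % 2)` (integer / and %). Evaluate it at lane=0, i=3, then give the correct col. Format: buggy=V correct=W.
buggy=2 correct=1

`(lane % 4) + 2*(i % 2)`[0,3]=>2
lane 0=>0/4=0, 0 mod 4=0
i=3  r:0+8=>8  c:2·0+1=>1
col: 2 vs 1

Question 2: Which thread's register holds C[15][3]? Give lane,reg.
29,3

r=15→G=7,rhi=1  c=3→T=1,p=1
L=7*4+1=29  i=1*2+1=3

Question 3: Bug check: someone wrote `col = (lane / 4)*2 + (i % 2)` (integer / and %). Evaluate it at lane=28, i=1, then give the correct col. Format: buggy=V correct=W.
buggy=15 correct=1

`(lane / 4)*2 + (i % 2)`[28,1]→15
lane 28→28/4=7, 28 mod 4=0
i=1  r:7+0→7  c:2·0+1→1
col: 15 vs 1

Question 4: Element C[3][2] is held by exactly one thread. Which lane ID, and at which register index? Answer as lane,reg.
r=3⇒gr=3,Rb=0  c=2⇒th=1,odd=0
L=3*4+1=13  i=0*2+0=0

13,0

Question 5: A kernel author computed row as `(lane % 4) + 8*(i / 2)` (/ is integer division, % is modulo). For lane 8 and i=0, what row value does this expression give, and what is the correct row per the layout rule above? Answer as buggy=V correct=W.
buggy=0 correct=2

`(lane % 4) + 8*(i / 2)`[8,0]->0
lane 8->8/4=2, 8 mod 4=0
i=0  r:2+0->2  c:2·0+0->0
row: 0 vs 2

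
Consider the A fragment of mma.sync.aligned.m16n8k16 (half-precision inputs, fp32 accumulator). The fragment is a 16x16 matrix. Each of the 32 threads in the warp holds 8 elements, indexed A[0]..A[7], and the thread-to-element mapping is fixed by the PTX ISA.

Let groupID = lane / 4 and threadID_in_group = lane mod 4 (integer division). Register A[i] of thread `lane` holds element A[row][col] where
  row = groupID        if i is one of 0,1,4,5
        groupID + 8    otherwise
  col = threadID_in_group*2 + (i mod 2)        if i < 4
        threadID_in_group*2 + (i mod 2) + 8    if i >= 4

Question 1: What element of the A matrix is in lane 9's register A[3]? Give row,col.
10,3

L=9=>grp=9>>2=2, tig=9&3=1
[3]=>row 2+8=10  col 1·2+1+0=3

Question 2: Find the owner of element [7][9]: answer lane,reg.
28,5

r=7⇒gr=7,Rb=0  c=9⇒Cb=1,th=0,odd=1
L=7*4+0=28  i=1*4+0*2+1=5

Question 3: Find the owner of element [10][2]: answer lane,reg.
9,2

r=10⇒gr=2,Rb=1  c=2⇒Cb=0,th=1,odd=0
L=2*4+1=9  i=0*4+1*2+0=2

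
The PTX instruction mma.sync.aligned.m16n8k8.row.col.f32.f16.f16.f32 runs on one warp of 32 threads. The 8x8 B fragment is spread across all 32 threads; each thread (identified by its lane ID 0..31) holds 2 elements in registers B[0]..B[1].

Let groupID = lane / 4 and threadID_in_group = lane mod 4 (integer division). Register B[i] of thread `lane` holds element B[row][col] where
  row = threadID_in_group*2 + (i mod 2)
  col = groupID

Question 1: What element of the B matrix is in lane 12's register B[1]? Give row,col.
12: gid=3,tid=0
[1] (0*2+1,3) = (1,3)

1,3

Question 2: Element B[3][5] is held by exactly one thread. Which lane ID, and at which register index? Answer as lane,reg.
c=5⇒gr=5  r=3⇒th=1,odd=1
L=5*4+1=21  i=1=1

21,1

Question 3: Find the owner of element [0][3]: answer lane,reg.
12,0

c:3=>grp=3  r:0=>tig=0,lo=0
L=3*4+0=12  i=0=0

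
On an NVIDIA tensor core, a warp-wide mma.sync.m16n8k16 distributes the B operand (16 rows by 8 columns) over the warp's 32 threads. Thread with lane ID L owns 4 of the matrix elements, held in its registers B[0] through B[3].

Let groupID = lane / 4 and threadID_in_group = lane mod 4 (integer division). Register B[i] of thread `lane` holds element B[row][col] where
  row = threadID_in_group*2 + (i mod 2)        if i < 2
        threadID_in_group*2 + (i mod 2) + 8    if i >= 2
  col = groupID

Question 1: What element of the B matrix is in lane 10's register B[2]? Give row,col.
12,2

lane 10→10/4=2, 10 mod 4=2
i=2  r:2·2+0+8→12  c:2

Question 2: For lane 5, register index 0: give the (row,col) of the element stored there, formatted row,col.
2,1

5: grp=1,tig=1
[0] (1*2+0+0,1) = (2,1)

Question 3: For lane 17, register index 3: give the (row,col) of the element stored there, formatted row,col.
11,4

17: G=4,T=1
[3] (1*2+1+8,4) = (11,4)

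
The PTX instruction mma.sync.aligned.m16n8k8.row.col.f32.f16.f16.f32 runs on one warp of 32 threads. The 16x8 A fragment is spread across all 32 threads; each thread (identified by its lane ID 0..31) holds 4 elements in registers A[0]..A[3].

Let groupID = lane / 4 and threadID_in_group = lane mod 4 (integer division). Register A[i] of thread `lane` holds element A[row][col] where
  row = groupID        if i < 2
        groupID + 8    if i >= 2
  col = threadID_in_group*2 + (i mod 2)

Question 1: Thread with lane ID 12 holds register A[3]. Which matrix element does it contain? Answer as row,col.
11,1

lane 12: g=3 (12/4), t=0 (12%4)
i=3: r=3+8=11, c=0*2+1=1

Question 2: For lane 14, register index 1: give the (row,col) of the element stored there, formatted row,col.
3,5

L=14⇒gr=14>>2=3, th=14&3=2
[1]⇒row 3+0=3  col 2·2+1=5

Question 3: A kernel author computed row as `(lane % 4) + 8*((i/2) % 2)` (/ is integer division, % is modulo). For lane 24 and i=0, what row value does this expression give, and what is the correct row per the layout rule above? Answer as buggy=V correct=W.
`(lane % 4) + 8*((i/2) % 2)`[24,0]->0
lane 24: gid=6 (24/4), tid=0 (24%4)
i=0: r=6+0=6, c=0*2+0=0
row: 0 vs 6

buggy=0 correct=6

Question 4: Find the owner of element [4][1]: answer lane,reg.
r=4⇒gr=4,Rb=0  c=1⇒th=0,odd=1
L=4*4+0=16  i=0*2+1=1

16,1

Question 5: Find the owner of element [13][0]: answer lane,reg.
r=13⇒gr=5,Rb=1  c=0⇒th=0,odd=0
L=5*4+0=20  i=1*2+0=2

20,2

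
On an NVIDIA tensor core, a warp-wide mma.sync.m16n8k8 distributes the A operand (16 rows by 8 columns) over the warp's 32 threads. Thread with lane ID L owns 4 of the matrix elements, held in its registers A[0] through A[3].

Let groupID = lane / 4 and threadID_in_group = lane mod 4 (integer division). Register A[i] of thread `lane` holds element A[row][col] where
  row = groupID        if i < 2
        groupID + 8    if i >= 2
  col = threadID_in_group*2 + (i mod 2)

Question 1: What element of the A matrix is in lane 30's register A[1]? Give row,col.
30: g=7,t=2
[1] (7+0,2*2+1) = (7,5)

7,5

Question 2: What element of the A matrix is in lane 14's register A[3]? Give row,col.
11,5

lane 14: gr=3 (14/4), th=2 (14%4)
i=3: r=3+8=11, c=2*2+1=5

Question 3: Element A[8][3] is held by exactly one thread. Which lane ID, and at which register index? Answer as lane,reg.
r:8=>grp=0,rB=1  c:3=>tig=1,lo=1
L=0*4+1=1  i=1*2+1=3

1,3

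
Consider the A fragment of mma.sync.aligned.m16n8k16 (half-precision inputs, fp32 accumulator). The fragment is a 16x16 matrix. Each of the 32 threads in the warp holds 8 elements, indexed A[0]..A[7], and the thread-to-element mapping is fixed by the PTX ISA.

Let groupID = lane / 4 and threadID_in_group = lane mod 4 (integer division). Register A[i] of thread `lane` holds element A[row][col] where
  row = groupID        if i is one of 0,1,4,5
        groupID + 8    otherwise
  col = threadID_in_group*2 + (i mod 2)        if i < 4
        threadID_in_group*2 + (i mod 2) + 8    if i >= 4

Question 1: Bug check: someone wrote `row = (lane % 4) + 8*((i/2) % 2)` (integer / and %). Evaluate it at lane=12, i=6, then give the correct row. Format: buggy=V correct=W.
buggy=8 correct=11

`(lane % 4) + 8*((i/2) % 2)`[12,6]->8
L=12->gid=12>>2=3, tid=12&3=0
[6]->row 3+8=11  col 0·2+0+8=8
row: 8 vs 11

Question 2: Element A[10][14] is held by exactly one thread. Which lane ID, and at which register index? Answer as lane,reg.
11,6

r=10⇒gr=2,Rb=1  c=14⇒Cb=1,th=3,odd=0
L=2*4+3=11  i=1*4+1*2+0=6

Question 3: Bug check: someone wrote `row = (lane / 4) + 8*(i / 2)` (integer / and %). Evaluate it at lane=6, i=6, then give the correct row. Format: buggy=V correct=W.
buggy=25 correct=9

`(lane / 4) + 8*(i / 2)`[6,6]⇒25
6: gr=1,th=2
[6] (1+8,2*2+0+8) = (9,12)
row: 25 vs 9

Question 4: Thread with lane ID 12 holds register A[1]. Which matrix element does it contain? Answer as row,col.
L=12⇒gr=12>>2=3, th=12&3=0
[1]⇒row 3+0=3  col 0·2+1+0=1

3,1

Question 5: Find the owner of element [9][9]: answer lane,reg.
4,7

r=9→G=1,rhi=1  c=9→chi=1,T=0,p=1
L=1*4+0=4  i=1*4+1*2+1=7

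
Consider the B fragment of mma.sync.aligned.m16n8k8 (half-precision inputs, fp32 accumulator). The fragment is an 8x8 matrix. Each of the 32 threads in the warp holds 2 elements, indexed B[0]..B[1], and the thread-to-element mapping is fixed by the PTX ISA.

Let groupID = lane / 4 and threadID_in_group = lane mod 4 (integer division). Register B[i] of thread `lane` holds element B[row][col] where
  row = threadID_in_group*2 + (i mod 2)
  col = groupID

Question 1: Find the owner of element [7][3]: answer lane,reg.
c: 3->gid=3  r: 7->tid=3,i&1=1
L=3*4+3=15  i=1=1

15,1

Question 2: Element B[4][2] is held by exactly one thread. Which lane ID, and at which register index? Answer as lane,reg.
c=2⇒gr=2  r=4⇒th=2,odd=0
L=2*4+2=10  i=0=0

10,0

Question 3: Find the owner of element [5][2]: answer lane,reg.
c:2=>grp=2  r:5=>tig=2,lo=1
L=2*4+2=10  i=1=1

10,1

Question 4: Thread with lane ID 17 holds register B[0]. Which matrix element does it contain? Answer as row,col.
2,4

lane 17: gid=4 (17/4), tid=1 (17%4)
i=0: r=1*2+0=2, c=gid=4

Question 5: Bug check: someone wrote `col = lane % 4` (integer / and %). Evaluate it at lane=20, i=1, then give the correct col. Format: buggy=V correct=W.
buggy=0 correct=5

`lane % 4`[20,1]->0
L=20->g=20>>2=5, t=20&3=0
[1]->row 0·2+1=1  col g=5
col: 0 vs 5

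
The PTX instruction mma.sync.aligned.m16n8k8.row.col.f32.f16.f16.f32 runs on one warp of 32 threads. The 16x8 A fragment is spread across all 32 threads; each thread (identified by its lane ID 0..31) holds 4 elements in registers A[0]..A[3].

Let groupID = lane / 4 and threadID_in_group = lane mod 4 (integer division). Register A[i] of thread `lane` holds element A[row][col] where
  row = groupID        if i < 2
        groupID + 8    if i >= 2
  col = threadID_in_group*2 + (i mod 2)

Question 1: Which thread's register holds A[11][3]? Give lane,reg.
13,3

r=11→G=3,rhi=1  c=3→T=1,p=1
L=3*4+1=13  i=1*2+1=3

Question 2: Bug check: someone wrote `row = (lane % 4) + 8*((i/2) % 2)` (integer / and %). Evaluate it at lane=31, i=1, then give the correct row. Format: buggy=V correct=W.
`(lane % 4) + 8*((i/2) % 2)`[31,1]->3
31: gid=7,tid=3
[1] (7+0,3*2+1) = (7,7)
row: 3 vs 7

buggy=3 correct=7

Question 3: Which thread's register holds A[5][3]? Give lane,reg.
r=5⇒gr=5,Rb=0  c=3⇒th=1,odd=1
L=5*4+1=21  i=0*2+1=1

21,1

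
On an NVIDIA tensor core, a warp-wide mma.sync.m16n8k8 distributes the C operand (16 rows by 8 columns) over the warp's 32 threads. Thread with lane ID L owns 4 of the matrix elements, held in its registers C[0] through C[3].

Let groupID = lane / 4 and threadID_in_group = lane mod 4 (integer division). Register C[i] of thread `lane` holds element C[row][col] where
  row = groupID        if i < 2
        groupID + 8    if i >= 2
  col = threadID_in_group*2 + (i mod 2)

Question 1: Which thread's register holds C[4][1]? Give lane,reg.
r=4⇒gr=4,Rb=0  c=1⇒th=0,odd=1
L=4*4+0=16  i=0*2+1=1

16,1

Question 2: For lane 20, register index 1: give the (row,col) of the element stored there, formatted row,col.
5,1

L=20->gid=20>>2=5, tid=20&3=0
[1]->row 5+0=5  col 0·2+1=1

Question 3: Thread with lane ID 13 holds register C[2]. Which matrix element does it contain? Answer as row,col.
lane 13: G=3 (13/4), T=1 (13%4)
i=2: r=3+8=11, c=1*2+0=2

11,2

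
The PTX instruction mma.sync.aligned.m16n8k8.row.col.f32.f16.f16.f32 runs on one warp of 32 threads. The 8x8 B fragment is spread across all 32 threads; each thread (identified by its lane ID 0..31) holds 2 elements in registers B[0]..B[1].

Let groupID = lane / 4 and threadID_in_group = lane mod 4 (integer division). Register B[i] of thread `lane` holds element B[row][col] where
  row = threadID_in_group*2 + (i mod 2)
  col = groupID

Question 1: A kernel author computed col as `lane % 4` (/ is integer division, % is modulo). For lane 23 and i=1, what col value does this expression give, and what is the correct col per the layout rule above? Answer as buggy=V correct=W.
buggy=3 correct=5

`lane % 4`[23,1]=>3
lane 23=>23/4=5, 23 mod 4=3
i=1  r:2·3+1=>7  c:5
col: 3 vs 5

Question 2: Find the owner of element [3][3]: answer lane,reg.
c=3⇒gr=3  r=3⇒th=1,odd=1
L=3*4+1=13  i=1=1

13,1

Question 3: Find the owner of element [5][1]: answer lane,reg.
c=1⇒gr=1  r=5⇒th=2,odd=1
L=1*4+2=6  i=1=1

6,1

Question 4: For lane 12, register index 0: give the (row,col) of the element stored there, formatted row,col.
0,3

lane 12: gr=3 (12/4), th=0 (12%4)
i=0: r=0*2+0=0, c=gr=3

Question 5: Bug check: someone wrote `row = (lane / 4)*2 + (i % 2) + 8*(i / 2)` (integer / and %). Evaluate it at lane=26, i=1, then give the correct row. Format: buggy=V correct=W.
buggy=13 correct=5

`(lane / 4)*2 + (i % 2) + 8*(i / 2)`[26,1]=>13
L=26=>grp=26>>2=6, tig=26&3=2
[1]=>row 2·2+1=5  col grp=6
row: 13 vs 5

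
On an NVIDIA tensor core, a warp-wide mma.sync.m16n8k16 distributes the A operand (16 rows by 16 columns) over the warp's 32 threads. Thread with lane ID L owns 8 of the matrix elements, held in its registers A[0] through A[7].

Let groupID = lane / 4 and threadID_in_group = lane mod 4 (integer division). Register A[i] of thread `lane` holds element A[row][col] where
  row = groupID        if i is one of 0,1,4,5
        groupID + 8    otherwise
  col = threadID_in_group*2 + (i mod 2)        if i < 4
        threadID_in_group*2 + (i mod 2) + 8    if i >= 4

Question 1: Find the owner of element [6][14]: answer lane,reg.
r: 6->gid=6,r8=0  c: 14->c8=1,tid=3,i&1=0
L=6*4+3=27  i=1*4+0*2+0=4

27,4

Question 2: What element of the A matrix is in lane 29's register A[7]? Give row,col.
15,11

lane 29→29/4=7, 29 mod 4=1
i=7  r:7+8→15  c:2·1+1+8→11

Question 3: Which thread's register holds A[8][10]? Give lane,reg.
r=8→G=0,rhi=1  c=10→chi=1,T=1,p=0
L=0*4+1=1  i=1*4+1*2+0=6

1,6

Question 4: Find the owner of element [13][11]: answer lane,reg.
21,7

r=13->g=5,rb=1  c=11->cb=1,t=1,b0=1
L=5*4+1=21  i=1*4+1*2+1=7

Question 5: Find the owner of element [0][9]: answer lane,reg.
0,5

r=0⇒gr=0,Rb=0  c=9⇒Cb=1,th=0,odd=1
L=0*4+0=0  i=1*4+0*2+1=5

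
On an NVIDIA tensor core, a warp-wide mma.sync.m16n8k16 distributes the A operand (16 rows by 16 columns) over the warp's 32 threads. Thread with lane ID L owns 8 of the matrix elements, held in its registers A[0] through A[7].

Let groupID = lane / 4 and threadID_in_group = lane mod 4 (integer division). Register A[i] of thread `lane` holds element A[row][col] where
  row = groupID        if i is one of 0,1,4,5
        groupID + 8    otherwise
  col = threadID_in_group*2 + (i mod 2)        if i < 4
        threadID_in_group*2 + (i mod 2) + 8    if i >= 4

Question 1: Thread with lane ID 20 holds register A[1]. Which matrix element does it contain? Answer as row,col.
5,1

lane 20: g=5 (20/4), t=0 (20%4)
i=1: r=5+0=5, c=0*2+1+0=1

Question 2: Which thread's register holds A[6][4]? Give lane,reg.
26,0

r=6→G=6,rhi=0  c=4→chi=0,T=2,p=0
L=6*4+2=26  i=0*4+0*2+0=0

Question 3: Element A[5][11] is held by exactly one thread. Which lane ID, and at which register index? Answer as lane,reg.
r=5⇒gr=5,Rb=0  c=11⇒Cb=1,th=1,odd=1
L=5*4+1=21  i=1*4+0*2+1=5

21,5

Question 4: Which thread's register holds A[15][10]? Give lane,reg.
29,6

r=15→G=7,rhi=1  c=10→chi=1,T=1,p=0
L=7*4+1=29  i=1*4+1*2+0=6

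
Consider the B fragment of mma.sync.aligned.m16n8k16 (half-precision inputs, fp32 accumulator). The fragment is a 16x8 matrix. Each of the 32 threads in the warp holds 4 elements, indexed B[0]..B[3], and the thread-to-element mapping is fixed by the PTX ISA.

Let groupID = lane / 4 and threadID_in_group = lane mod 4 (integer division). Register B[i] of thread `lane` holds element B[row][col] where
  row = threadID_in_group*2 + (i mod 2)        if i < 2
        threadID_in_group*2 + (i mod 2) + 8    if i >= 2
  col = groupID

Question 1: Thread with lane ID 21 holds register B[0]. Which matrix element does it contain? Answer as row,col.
2,5

lane 21: G=5 (21/4), T=1 (21%4)
i=0: r=1*2+0+0=2, c=G=5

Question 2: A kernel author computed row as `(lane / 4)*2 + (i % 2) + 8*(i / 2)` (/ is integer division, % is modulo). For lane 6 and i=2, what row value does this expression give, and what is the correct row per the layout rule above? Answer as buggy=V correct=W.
`(lane / 4)*2 + (i % 2) + 8*(i / 2)`[6,2]->10
6: g=1,t=2
[2] (2*2+0+8,1) = (12,1)
row: 10 vs 12

buggy=10 correct=12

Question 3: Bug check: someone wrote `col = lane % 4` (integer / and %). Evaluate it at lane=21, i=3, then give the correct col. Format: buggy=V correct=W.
buggy=1 correct=5

`lane % 4`[21,3]⇒1
lane 21⇒21/4=5, 21 mod 4=1
i=3  r:2·1+1+8⇒11  c:5
col: 1 vs 5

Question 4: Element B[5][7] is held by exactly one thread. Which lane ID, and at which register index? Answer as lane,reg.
30,1

c=7->g=7  r=5->rb=0,t=2,b0=1
L=7*4+2=30  i=0*2+1=1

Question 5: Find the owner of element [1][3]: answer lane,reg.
12,1

c:3=>grp=3  r:1=>rB=0,tig=0,lo=1
L=3*4+0=12  i=0*2+1=1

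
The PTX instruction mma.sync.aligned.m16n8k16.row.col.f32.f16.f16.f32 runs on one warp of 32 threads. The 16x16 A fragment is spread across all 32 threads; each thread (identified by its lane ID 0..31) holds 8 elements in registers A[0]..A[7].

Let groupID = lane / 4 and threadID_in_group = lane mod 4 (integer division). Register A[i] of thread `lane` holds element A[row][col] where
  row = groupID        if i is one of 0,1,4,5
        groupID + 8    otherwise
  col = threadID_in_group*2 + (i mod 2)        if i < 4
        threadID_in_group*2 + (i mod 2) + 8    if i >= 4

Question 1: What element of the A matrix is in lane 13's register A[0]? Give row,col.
lane 13: gr=3 (13/4), th=1 (13%4)
i=0: r=3+0=3, c=1*2+0+0=2

3,2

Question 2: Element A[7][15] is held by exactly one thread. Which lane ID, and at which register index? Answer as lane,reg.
31,5

r=7->g=7,rb=0  c=15->cb=1,t=3,b0=1
L=7*4+3=31  i=1*4+0*2+1=5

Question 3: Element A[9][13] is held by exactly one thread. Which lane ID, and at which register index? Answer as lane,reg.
r=9→G=1,rhi=1  c=13→chi=1,T=2,p=1
L=1*4+2=6  i=1*4+1*2+1=7

6,7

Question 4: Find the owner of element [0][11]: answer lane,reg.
r:0=>grp=0,rB=0  c:11=>cB=1,tig=1,lo=1
L=0*4+1=1  i=1*4+0*2+1=5

1,5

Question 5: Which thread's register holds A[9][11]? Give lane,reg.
r=9⇒gr=1,Rb=1  c=11⇒Cb=1,th=1,odd=1
L=1*4+1=5  i=1*4+1*2+1=7

5,7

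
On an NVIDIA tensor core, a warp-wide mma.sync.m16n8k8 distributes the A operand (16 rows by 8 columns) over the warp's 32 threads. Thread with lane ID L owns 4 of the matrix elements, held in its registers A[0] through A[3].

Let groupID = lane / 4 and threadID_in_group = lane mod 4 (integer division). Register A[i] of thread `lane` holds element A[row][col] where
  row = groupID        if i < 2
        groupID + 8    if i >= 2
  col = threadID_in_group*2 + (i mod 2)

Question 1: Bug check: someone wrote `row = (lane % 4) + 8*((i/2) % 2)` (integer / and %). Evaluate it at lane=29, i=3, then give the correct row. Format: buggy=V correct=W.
buggy=9 correct=15

`(lane % 4) + 8*((i/2) % 2)`[29,3]->9
L=29->g=29>>2=7, t=29&3=1
[3]->row 7+8=15  col 1·2+1=3
row: 9 vs 15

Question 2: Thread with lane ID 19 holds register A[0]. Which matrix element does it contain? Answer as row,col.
L=19→G=19>>2=4, T=19&3=3
[0]→row 4+0=4  col 3·2+0=6

4,6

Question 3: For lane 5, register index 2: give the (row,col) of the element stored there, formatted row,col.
lane 5→5/4=1, 5 mod 4=1
i=2  r:1+8→9  c:2·1+0→2

9,2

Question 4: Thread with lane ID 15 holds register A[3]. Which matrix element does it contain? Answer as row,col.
L=15->g=15>>2=3, t=15&3=3
[3]->row 3+8=11  col 3·2+1=7

11,7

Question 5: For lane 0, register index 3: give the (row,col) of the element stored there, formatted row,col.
8,1

lane 0⇒0/4=0, 0 mod 4=0
i=3  r:0+8⇒8  c:2·0+1⇒1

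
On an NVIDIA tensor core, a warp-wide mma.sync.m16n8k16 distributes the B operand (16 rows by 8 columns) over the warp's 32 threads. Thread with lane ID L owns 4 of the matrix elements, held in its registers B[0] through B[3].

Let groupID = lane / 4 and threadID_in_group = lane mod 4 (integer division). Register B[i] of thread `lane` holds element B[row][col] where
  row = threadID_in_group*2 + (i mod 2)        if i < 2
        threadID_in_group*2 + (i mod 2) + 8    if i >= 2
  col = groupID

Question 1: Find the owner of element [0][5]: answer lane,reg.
20,0

c=5->g=5  r=0->rb=0,t=0,b0=0
L=5*4+0=20  i=0*2+0=0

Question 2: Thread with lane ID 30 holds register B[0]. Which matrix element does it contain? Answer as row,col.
4,7

lane 30=>30/4=7, 30 mod 4=2
i=0  r:2·2+0+0=>4  c:7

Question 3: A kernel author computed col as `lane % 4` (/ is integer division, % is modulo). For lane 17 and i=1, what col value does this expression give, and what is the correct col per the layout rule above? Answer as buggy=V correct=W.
buggy=1 correct=4

`lane % 4`[17,1]⇒1
lane 17: gr=4 (17/4), th=1 (17%4)
i=1: r=1*2+1+0=3, c=gr=4
col: 1 vs 4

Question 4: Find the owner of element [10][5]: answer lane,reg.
c: 5->gid=5  r: 10->r8=1,tid=1,i&1=0
L=5*4+1=21  i=1*2+0=2

21,2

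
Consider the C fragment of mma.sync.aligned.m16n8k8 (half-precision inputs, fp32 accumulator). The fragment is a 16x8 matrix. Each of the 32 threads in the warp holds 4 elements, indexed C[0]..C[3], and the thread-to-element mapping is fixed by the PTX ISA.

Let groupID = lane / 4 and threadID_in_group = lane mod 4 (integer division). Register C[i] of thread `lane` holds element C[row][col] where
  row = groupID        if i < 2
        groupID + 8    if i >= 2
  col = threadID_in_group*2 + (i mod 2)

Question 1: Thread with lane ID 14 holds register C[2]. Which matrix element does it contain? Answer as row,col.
11,4

L=14->gid=14>>2=3, tid=14&3=2
[2]->row 3+8=11  col 2·2+0=4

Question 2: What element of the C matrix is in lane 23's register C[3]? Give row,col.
13,7

lane 23⇒23/4=5, 23 mod 4=3
i=3  r:5+8⇒13  c:2·3+1⇒7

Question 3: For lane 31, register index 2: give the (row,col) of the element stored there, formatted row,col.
31: grp=7,tig=3
[2] (7+8,3*2+0) = (15,6)

15,6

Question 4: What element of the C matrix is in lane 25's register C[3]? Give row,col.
14,3

lane 25->25/4=6, 25 mod 4=1
i=3  r:6+8->14  c:2·1+1->3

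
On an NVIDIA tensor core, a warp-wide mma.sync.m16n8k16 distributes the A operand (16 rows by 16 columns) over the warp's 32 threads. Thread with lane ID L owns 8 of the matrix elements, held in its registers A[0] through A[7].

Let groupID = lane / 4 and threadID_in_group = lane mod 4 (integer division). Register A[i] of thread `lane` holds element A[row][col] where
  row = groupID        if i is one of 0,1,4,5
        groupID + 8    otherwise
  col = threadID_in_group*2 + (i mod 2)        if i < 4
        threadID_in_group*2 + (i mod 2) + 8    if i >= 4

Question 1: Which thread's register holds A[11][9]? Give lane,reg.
r=11→G=3,rhi=1  c=9→chi=1,T=0,p=1
L=3*4+0=12  i=1*4+1*2+1=7

12,7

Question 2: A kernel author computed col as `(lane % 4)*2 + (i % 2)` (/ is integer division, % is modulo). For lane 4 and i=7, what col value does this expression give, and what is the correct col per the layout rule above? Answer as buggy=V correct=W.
buggy=1 correct=9

`(lane % 4)*2 + (i % 2)`[4,7]→1
4: G=1,T=0
[7] (1+8,0*2+1+8) = (9,9)
col: 1 vs 9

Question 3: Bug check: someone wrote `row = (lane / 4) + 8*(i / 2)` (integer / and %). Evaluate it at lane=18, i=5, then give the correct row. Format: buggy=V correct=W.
buggy=20 correct=4

`(lane / 4) + 8*(i / 2)`[18,5]->20
lane 18->18/4=4, 18 mod 4=2
i=5  r:4+0->4  c:2·2+1+8->13
row: 20 vs 4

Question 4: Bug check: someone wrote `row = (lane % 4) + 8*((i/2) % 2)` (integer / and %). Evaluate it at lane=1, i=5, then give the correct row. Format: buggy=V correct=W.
buggy=1 correct=0

`(lane % 4) + 8*((i/2) % 2)`[1,5]=>1
lane 1: grp=0 (1/4), tig=1 (1%4)
i=5: r=0+0=0, c=1*2+1+8=11
row: 1 vs 0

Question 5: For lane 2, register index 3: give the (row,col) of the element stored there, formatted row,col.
lane 2: G=0 (2/4), T=2 (2%4)
i=3: r=0+8=8, c=2*2+1+0=5

8,5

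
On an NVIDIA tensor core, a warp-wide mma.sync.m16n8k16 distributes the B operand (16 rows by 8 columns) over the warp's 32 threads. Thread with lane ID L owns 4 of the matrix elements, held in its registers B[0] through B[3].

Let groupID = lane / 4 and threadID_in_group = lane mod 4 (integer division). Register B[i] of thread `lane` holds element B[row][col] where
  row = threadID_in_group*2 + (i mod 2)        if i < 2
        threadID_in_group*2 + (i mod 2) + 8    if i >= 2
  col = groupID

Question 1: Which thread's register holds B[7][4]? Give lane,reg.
19,1

c:4=>grp=4  r:7=>rB=0,tig=3,lo=1
L=4*4+3=19  i=0*2+1=1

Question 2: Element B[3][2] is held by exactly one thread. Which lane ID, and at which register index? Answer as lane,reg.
9,1

c:2=>grp=2  r:3=>rB=0,tig=1,lo=1
L=2*4+1=9  i=0*2+1=1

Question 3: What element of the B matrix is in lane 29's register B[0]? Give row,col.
29: G=7,T=1
[0] (1*2+0+0,7) = (2,7)

2,7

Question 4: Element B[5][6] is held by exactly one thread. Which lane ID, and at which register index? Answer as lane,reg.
26,1

c=6->g=6  r=5->rb=0,t=2,b0=1
L=6*4+2=26  i=0*2+1=1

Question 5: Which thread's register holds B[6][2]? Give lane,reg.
c=2⇒gr=2  r=6⇒Rb=0,th=3,odd=0
L=2*4+3=11  i=0*2+0=0

11,0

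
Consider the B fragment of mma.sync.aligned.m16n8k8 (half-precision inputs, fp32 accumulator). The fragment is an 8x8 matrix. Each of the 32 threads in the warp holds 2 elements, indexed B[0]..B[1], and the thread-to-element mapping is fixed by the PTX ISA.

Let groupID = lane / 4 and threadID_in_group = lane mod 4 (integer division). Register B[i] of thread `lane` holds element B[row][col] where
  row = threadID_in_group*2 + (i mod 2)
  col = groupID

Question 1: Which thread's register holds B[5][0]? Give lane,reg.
c=0→G=0  r=5→T=2,p=1
L=0*4+2=2  i=1=1

2,1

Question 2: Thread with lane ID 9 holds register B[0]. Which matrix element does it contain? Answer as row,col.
lane 9->9/4=2, 9 mod 4=1
i=0  r:2·1+0->2  c:2

2,2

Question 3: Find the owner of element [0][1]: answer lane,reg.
4,0

c=1->g=1  r=0->t=0,b0=0
L=1*4+0=4  i=0=0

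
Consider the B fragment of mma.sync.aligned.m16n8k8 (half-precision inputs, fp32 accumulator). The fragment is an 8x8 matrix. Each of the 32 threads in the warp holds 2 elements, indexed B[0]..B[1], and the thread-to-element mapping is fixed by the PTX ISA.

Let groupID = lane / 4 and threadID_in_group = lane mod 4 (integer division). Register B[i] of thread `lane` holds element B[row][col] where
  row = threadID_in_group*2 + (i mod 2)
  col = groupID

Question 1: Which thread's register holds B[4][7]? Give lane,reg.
30,0

c=7⇒gr=7  r=4⇒th=2,odd=0
L=7*4+2=30  i=0=0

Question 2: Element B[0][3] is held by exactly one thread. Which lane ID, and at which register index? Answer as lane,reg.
12,0

c=3⇒gr=3  r=0⇒th=0,odd=0
L=3*4+0=12  i=0=0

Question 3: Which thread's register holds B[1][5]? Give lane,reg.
20,1

c:5=>grp=5  r:1=>tig=0,lo=1
L=5*4+0=20  i=1=1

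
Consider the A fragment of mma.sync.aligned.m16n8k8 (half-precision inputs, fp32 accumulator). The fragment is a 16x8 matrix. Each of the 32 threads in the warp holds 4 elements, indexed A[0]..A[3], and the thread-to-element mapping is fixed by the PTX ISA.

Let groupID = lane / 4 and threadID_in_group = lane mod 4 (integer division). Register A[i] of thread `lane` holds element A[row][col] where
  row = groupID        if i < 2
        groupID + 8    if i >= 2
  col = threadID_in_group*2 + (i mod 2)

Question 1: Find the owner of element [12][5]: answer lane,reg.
r=12->g=4,rb=1  c=5->t=2,b0=1
L=4*4+2=18  i=1*2+1=3

18,3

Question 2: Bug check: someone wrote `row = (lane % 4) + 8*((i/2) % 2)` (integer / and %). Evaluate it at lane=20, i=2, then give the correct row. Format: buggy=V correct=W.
`(lane % 4) + 8*((i/2) % 2)`[20,2]->8
20: g=5,t=0
[2] (5+8,0*2+0) = (13,0)
row: 8 vs 13

buggy=8 correct=13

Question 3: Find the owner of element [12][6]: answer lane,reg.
r=12->g=4,rb=1  c=6->t=3,b0=0
L=4*4+3=19  i=1*2+0=2

19,2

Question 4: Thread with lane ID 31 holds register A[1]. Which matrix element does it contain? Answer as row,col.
31: g=7,t=3
[1] (7+0,3*2+1) = (7,7)

7,7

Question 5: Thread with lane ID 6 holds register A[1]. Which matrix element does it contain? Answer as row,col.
1,5

lane 6->6/4=1, 6 mod 4=2
i=1  r:1+0->1  c:2·2+1->5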